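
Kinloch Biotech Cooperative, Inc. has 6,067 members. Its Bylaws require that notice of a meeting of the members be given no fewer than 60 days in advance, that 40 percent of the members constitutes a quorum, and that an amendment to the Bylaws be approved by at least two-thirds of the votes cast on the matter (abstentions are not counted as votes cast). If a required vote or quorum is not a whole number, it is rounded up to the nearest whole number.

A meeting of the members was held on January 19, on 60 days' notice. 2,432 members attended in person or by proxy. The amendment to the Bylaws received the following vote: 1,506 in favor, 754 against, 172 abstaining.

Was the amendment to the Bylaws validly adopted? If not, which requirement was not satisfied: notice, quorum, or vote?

Notice: 60 days given; 60 required. Satisfied.
Quorum: 40% of 6,067 = 2,426.80, rounded up to 2,427; 2,432 present. Satisfied.
Vote: requires two-thirds of the votes cast (2,432 − 172 abstaining = 2,260); 2/3 of 2260 = 1506.67, rounded up to 1507, so 1,507 needed; 1,506 in favor. Not satisfied.

Invalid — vote requirement not satisfied.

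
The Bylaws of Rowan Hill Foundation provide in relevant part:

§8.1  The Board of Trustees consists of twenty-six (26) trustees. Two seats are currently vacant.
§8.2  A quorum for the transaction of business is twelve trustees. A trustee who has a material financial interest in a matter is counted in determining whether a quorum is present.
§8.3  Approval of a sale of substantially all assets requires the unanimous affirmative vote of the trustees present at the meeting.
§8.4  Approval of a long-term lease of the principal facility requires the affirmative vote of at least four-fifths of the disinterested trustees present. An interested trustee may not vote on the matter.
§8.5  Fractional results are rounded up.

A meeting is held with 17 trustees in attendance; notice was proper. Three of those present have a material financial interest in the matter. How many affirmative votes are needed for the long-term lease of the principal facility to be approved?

The long-term lease of the principal facility requires four-fifths of the disinterested trustees present (17 − 3 = 14).
4/5 of 14 = 11.20, rounded up to 12.

12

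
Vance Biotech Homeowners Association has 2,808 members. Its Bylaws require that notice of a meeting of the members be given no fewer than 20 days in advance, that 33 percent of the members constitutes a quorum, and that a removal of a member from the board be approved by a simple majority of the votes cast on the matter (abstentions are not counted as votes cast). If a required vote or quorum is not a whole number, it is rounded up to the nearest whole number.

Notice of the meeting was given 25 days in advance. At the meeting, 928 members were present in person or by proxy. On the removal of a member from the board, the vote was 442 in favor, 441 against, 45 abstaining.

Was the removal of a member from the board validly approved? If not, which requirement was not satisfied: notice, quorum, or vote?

Notice: 25 days given; 20 required. Satisfied.
Quorum: 33% of 2,808 = 926.64, rounded up to 927; 928 present. Satisfied.
Vote: requires a majority of the votes cast (928 − 45 abstaining = 883); a majority of 883 is 442, so 442 needed; 442 in favor. Satisfied.

Valid — all requirements satisfied.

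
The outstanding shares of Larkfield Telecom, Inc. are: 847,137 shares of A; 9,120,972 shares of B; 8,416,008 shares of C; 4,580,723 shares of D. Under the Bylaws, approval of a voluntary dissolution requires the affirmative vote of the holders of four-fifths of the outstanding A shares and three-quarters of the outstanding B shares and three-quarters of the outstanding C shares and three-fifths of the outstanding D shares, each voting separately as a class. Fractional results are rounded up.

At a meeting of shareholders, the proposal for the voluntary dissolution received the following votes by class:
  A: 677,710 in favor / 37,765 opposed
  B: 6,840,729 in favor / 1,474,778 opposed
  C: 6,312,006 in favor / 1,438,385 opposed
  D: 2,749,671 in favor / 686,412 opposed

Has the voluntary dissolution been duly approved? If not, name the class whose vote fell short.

Approved — every class gave the required vote.

A: 4/5 of 847137 = 677709.60, rounded up to 677710; 677,710 required, 677,710 in favor — approved.
B: 3/4 of 9120972 = 6840729; 6,840,729 required, 6,840,729 in favor — approved.
C: 3/4 of 8416008 = 6312006; 6,312,006 required, 6,312,006 in favor — approved.
D: 3/5 of 4580723 = 2748433.80, rounded up to 2748434; 2,748,434 required, 2,749,671 in favor — approved.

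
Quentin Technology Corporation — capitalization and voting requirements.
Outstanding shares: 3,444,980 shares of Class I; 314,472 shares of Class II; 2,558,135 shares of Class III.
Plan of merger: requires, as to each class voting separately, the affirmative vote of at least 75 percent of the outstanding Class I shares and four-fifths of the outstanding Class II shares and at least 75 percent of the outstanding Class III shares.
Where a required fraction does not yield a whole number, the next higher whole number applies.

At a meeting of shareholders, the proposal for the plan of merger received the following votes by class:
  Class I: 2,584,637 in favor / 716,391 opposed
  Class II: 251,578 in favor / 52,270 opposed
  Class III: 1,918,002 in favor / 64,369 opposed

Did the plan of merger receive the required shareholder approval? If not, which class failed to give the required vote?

Class I: 3/4 of 3444980 = 2583735; 2,583,735 required, 2,584,637 in favor — approved.
Class II: 4/5 of 314472 = 251577.60, rounded up to 251578; 251,578 required, 251,578 in favor — approved.
Class III: 3/4 of 2558135 = 1918601.25, rounded up to 1918602; 1,918,602 required, 1,918,002 in favor — not approved.

Not approved — the Class III shares did not give the required vote.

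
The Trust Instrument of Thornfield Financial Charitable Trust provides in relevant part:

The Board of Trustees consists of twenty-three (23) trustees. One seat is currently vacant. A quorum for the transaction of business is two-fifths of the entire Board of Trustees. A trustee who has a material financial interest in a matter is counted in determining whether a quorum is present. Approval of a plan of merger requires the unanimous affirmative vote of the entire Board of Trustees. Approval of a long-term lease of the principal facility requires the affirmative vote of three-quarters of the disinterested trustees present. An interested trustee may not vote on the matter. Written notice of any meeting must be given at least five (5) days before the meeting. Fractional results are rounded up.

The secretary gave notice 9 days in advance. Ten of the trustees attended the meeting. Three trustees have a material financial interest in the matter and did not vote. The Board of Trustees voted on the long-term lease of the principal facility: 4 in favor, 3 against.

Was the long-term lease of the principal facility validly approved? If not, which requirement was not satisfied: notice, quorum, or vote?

Invalid — vote requirement not satisfied.

Notice: 9 days given; 5 required (9 ≥ 5). Satisfied.
Quorum: 10 present (interested trustees count toward quorum); quorum is 10. Satisfied.
Vote: the long-term lease of the principal facility requires three-fourths of the disinterested trustees present (10 − 3 = 7). 3/4 of 7 = 5.25, rounded up to 6, so 6 affirmative votes are needed; 4 voted in favor. Not satisfied.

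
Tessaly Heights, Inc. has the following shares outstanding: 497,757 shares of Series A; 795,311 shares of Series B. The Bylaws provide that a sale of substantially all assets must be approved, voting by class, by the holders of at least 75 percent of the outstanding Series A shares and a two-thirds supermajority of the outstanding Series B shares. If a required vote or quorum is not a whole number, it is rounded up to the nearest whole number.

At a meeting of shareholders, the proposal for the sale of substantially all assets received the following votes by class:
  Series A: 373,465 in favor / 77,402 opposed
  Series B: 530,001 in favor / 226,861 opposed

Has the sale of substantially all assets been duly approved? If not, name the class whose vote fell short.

Series A: 3/4 of 497757 = 373317.75, rounded up to 373318; 373,318 required, 373,465 in favor — approved.
Series B: 2/3 of 795311 = 530207.33, rounded up to 530208; 530,208 required, 530,001 in favor — not approved.

Not approved — the Series B shares did not give the required vote.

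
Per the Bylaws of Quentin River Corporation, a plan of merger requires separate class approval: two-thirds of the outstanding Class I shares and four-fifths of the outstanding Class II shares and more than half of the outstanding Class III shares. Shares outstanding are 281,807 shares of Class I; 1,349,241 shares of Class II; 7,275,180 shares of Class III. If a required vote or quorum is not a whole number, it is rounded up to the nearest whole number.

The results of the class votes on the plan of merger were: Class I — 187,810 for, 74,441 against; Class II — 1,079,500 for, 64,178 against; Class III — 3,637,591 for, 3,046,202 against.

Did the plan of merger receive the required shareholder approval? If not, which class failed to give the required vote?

Class I: 2/3 of 281807 = 187871.33, rounded up to 187872; 187,872 required, 187,810 in favor — not approved.
Class II: 4/5 of 1349241 = 1079392.80, rounded up to 1079393; 1,079,393 required, 1,079,500 in favor — approved.
Class III: a majority of 7275180 is 3637591; 3,637,591 required, 3,637,591 in favor — approved.

Not approved — the Class I shares did not give the required vote.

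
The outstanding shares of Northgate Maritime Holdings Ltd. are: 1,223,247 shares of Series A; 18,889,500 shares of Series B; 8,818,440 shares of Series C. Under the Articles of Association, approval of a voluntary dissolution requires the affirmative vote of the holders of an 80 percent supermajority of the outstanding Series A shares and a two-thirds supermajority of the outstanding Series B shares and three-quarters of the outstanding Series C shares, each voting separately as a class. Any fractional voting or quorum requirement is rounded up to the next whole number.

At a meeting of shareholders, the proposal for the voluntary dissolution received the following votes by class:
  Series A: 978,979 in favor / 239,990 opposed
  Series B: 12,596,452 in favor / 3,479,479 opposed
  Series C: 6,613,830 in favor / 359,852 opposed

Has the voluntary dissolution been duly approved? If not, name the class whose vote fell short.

Series A: 4/5 of 1223247 = 978597.60, rounded up to 978598; 978,598 required, 978,979 in favor — approved.
Series B: 2/3 of 18889500 = 12593000; 12,593,000 required, 12,596,452 in favor — approved.
Series C: 3/4 of 8818440 = 6613830; 6,613,830 required, 6,613,830 in favor — approved.

Approved — every class gave the required vote.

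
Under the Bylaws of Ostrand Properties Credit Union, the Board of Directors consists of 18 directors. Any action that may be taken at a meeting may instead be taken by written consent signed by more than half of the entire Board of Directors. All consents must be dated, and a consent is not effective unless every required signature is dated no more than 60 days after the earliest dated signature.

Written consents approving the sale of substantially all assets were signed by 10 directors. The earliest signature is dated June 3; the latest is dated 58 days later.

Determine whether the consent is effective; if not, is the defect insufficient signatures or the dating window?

Signatures required: more than half of 18 — a majority of 18 is 10, so 10 needed; 10 signed. Sufficient.
Dating window: the latest signature is 58 days after the earliest; the limit is 60 days. Within the window.

Effective — both the signature and dating-window requirements are satisfied.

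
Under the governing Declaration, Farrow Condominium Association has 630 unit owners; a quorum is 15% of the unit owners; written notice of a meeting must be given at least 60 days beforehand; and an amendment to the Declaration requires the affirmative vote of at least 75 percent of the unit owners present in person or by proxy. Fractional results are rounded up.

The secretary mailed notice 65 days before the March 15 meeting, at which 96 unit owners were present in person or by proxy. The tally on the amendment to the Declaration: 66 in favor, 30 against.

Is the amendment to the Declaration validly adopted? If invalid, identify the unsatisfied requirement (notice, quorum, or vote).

Notice: 65 days given; 60 required. Satisfied.
Quorum: 15% of 630 = 94.50, rounded up to 95; 96 present. Satisfied.
Vote: requires three-fourths of those present (96); 3/4 of 96 = 72, so 72 needed; 66 in favor. Not satisfied.

Invalid — vote requirement not satisfied.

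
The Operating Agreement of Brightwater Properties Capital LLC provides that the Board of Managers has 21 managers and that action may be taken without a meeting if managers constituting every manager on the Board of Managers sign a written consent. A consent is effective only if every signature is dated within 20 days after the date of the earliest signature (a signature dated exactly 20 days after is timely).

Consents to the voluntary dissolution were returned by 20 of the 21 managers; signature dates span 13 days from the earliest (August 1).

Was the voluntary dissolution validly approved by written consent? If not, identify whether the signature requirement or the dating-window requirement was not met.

Not effective — insufficient signatures.

Signatures required: every one of 21 — unanimous means all 21, so 21 needed; 20 signed. Insufficient.
Dating window: the latest signature is 13 days after the earliest; the limit is 20 days. Within the window.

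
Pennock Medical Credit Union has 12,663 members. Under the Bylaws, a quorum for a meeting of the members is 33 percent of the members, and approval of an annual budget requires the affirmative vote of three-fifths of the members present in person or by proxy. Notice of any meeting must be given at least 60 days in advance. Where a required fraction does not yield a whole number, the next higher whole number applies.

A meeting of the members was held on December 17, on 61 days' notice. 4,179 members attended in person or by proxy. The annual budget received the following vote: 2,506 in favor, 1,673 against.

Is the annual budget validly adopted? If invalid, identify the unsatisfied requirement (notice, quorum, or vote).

Notice: 61 days given; 60 required. Satisfied.
Quorum: 33% of 12,663 = 4,178.79, rounded up to 4,179; 4,179 present. Satisfied.
Vote: requires three-fifths of those present (4,179); 3/5 of 4179 = 2507.40, rounded up to 2508, so 2,508 needed; 2,506 in favor. Not satisfied.

Invalid — vote requirement not satisfied.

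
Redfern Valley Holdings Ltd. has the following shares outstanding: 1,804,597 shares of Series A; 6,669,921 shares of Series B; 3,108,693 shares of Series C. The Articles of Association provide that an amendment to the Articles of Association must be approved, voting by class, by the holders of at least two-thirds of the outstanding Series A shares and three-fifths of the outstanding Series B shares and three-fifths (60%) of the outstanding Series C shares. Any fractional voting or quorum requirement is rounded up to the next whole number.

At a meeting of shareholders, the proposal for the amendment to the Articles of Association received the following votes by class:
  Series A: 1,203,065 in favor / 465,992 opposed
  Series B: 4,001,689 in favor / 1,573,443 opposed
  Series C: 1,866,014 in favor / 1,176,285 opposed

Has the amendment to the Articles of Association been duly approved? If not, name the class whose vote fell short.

Series A: 2/3 of 1804597 = 1203064.67, rounded up to 1203065; 1,203,065 required, 1,203,065 in favor — approved.
Series B: 3/5 of 6669921 = 4001952.60, rounded up to 4001953; 4,001,953 required, 4,001,689 in favor — not approved.
Series C: 3/5 of 3108693 = 1865215.80, rounded up to 1865216; 1,865,216 required, 1,866,014 in favor — approved.

Not approved — the Series B shares did not give the required vote.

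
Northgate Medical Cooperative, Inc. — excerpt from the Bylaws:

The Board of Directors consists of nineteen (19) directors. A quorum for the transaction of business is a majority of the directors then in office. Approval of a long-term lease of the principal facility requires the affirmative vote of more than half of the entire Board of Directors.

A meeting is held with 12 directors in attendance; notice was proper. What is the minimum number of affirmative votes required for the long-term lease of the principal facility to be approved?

The long-term lease of the principal facility requires a majority of the entire Board of Directors (19).
A majority of 19 is 10.

10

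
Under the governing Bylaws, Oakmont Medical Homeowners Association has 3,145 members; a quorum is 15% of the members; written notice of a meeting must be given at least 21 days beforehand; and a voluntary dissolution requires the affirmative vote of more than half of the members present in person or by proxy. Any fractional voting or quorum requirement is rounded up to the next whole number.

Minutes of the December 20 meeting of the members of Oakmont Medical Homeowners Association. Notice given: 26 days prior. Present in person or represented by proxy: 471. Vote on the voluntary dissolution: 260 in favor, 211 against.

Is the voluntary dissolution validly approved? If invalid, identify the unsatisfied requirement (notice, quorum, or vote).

Notice: 26 days given; 21 required. Satisfied.
Quorum: 15% of 3,145 = 471.75, rounded up to 472; 471 present. Not satisfied.
Vote: requires a majority of those present (471); a majority of 471 is 236, so 236 needed; 260 in favor. Satisfied.

Invalid — quorum requirement not satisfied.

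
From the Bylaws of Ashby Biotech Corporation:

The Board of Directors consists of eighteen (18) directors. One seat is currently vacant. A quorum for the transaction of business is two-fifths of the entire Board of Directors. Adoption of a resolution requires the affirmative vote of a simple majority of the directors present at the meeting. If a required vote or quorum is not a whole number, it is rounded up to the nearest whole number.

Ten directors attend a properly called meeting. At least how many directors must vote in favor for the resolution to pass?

The resolution requires a majority of the directors present (10).
A majority of 10 is 6.

6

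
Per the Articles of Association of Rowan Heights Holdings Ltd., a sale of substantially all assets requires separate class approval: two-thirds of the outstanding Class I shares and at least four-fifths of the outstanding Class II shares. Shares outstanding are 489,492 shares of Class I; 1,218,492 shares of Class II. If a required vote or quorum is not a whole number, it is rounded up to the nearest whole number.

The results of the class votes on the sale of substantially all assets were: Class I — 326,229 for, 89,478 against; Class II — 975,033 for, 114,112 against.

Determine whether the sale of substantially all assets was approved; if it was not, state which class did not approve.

Not approved — the Class I shares did not give the required vote.

Class I: 2/3 of 489492 = 326328; 326,328 required, 326,229 in favor — not approved.
Class II: 4/5 of 1218492 = 974793.60, rounded up to 974794; 974,794 required, 975,033 in favor — approved.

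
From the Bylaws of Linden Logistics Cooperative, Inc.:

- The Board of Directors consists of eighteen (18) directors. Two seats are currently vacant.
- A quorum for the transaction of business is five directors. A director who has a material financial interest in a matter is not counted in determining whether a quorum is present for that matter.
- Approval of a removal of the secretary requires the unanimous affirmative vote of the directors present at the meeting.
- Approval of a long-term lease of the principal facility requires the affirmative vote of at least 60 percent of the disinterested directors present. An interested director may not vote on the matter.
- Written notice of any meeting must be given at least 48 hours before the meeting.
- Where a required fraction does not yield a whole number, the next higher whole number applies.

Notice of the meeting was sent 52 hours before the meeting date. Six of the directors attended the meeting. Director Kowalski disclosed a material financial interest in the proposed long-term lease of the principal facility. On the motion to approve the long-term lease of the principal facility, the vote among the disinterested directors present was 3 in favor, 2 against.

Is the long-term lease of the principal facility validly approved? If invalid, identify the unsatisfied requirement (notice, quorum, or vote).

Valid — all requirements satisfied.

Notice: 52 hours given; 48 required (52 ≥ 48). Satisfied.
Quorum: 6 present, but the 1 interested director does not count, leaving 5. Quorum is 5. Satisfied.
Vote: the long-term lease of the principal facility requires three-fifths of the disinterested directors present (6 − 1 = 5). 3/5 of 5 = 3, so 3 affirmative votes are needed; 3 voted in favor. Satisfied.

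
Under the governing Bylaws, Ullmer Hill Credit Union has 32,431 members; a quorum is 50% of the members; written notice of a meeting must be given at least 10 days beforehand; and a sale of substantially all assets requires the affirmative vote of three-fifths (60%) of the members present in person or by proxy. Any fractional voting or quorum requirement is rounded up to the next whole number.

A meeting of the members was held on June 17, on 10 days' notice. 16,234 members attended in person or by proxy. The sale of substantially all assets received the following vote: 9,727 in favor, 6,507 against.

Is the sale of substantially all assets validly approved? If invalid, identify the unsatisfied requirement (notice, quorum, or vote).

Notice: 10 days given; 10 required. Satisfied.
Quorum: 50% of 32,431 = 16,215.50, rounded up to 16,216; 16,234 present. Satisfied.
Vote: requires three-fifths of those present (16,234); 3/5 of 16234 = 9740.40, rounded up to 9741, so 9,741 needed; 9,727 in favor. Not satisfied.

Invalid — vote requirement not satisfied.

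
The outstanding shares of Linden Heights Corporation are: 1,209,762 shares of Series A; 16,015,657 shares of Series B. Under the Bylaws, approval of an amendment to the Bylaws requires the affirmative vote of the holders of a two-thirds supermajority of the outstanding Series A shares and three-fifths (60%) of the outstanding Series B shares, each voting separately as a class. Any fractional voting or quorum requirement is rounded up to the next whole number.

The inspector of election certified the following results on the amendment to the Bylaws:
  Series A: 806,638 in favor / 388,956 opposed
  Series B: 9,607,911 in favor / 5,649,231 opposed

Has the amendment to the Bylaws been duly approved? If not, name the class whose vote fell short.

Not approved — the Series B shares did not give the required vote.

Series A: 2/3 of 1209762 = 806508; 806,508 required, 806,638 in favor — approved.
Series B: 3/5 of 16015657 = 9609394.20, rounded up to 9609395; 9,609,395 required, 9,607,911 in favor — not approved.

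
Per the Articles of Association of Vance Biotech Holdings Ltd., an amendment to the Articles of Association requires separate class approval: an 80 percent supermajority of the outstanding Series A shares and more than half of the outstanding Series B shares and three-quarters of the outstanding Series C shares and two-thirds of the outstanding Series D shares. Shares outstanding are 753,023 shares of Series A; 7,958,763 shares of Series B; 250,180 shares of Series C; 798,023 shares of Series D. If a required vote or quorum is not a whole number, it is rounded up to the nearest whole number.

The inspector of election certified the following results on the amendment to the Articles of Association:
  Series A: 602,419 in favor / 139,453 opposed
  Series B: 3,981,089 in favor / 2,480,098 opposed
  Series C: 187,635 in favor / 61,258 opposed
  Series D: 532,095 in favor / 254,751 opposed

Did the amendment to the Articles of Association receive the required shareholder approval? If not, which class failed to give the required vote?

Series A: 4/5 of 753023 = 602418.40, rounded up to 602419; 602,419 required, 602,419 in favor — approved.
Series B: a majority of 7958763 is 3979382; 3,979,382 required, 3,981,089 in favor — approved.
Series C: 3/4 of 250180 = 187635; 187,635 required, 187,635 in favor — approved.
Series D: 2/3 of 798023 = 532015.33, rounded up to 532016; 532,016 required, 532,095 in favor — approved.

Approved — every class gave the required vote.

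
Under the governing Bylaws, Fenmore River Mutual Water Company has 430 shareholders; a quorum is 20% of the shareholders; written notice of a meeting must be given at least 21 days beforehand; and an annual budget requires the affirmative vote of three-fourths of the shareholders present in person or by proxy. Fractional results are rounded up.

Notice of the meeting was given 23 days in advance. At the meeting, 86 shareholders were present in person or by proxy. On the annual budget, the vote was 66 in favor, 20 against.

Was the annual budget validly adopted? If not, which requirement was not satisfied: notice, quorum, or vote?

Valid — all requirements satisfied.

Notice: 23 days given; 21 required. Satisfied.
Quorum: 20% of 430 = 86; 86 present. Satisfied.
Vote: requires three-fourths of those present (86); 3/4 of 86 = 64.50, rounded up to 65, so 65 needed; 66 in favor. Satisfied.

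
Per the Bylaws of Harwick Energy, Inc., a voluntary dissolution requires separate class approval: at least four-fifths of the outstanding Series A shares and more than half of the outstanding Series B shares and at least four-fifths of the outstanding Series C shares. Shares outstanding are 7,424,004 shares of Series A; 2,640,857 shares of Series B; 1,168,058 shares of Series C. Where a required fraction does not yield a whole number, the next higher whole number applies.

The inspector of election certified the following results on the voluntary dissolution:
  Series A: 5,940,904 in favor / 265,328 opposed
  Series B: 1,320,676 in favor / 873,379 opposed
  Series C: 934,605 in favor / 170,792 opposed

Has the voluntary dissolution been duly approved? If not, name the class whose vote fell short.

Approved — every class gave the required vote.

Series A: 4/5 of 7424004 = 5939203.20, rounded up to 5939204; 5,939,204 required, 5,940,904 in favor — approved.
Series B: a majority of 2640857 is 1320429; 1,320,429 required, 1,320,676 in favor — approved.
Series C: 4/5 of 1168058 = 934446.40, rounded up to 934447; 934,447 required, 934,605 in favor — approved.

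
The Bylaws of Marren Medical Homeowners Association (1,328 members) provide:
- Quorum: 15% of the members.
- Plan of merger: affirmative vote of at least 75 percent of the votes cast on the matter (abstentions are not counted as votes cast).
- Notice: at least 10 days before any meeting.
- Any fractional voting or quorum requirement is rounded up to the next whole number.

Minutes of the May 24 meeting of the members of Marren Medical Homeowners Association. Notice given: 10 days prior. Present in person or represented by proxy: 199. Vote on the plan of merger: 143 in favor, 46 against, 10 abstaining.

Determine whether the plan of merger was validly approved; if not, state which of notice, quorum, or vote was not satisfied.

Invalid — quorum requirement not satisfied.

Notice: 10 days given; 10 required. Satisfied.
Quorum: 15% of 1,328 = 199.20, rounded up to 200; 199 present. Not satisfied.
Vote: requires three-fourths of the votes cast (199 − 10 abstaining = 189); 3/4 of 189 = 141.75, rounded up to 142, so 142 needed; 143 in favor. Satisfied.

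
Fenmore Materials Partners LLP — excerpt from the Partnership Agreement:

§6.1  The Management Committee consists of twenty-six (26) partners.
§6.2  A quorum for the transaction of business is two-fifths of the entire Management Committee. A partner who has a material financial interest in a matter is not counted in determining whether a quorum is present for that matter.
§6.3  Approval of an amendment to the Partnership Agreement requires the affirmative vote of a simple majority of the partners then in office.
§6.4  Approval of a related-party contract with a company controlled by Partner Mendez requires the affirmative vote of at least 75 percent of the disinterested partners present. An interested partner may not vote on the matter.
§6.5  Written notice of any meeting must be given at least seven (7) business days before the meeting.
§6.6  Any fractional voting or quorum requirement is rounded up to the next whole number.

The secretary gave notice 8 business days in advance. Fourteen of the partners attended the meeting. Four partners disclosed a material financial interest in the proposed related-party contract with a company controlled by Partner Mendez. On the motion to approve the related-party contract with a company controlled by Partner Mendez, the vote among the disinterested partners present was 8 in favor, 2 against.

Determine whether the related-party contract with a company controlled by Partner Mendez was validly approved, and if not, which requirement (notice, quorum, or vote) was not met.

Notice: 8 business days given; 7 required (8 ≥ 7). Satisfied.
Quorum: 14 present, but the 4 interested partners do not count, leaving 10. Quorum is 11. Not satisfied.
Vote: the related-party contract with a company controlled by Partner Mendez requires three-fourths of the disinterested partners present (14 − 4 = 10). 3/4 of 10 = 7.50, rounded up to 8, so 8 affirmative votes are needed; 8 voted in favor. Satisfied. (Moot — without a quorum no business can be validly transacted.)

Invalid — quorum requirement not satisfied.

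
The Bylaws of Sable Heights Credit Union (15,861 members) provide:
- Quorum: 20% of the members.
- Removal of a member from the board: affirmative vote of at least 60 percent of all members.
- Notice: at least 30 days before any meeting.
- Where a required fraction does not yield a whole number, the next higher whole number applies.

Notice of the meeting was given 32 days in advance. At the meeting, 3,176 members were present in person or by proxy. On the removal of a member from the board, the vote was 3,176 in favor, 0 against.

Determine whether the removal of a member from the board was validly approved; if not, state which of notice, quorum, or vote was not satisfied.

Notice: 32 days given; 30 required. Satisfied.
Quorum: 20% of 15,861 = 3,172.20, rounded up to 3,173; 3,176 present. Satisfied.
Vote: requires three-fifths of all members (15,861); 3/5 of 15861 = 9516.60, rounded up to 9517, so 9,517 needed; 3,176 in favor. Not satisfied.

Invalid — vote requirement not satisfied.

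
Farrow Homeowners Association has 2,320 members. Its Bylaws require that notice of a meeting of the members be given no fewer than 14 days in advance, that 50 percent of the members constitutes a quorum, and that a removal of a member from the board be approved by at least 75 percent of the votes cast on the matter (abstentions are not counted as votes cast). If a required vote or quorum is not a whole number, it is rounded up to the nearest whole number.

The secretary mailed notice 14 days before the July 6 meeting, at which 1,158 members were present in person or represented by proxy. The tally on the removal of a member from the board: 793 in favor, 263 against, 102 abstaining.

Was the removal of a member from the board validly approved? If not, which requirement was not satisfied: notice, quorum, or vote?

Notice: 14 days given; 14 required. Satisfied.
Quorum: 50% of 2,320 = 1,160; 1,158 present. Not satisfied.
Vote: requires three-fourths of the votes cast (1,158 − 102 abstaining = 1,056); 3/4 of 1056 = 792, so 792 needed; 793 in favor. Satisfied.

Invalid — quorum requirement not satisfied.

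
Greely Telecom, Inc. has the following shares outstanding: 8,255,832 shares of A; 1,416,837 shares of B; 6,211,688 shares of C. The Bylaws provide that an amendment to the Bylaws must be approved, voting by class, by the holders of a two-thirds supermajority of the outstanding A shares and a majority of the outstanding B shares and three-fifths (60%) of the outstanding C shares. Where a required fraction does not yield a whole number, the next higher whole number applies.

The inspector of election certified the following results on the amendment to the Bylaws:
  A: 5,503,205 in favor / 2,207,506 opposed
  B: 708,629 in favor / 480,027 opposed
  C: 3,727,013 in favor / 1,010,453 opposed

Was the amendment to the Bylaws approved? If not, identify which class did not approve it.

Not approved — the A shares did not give the required vote.

A: 2/3 of 8255832 = 5503888; 5,503,888 required, 5,503,205 in favor — not approved.
B: a majority of 1416837 is 708419; 708,419 required, 708,629 in favor — approved.
C: 3/5 of 6211688 = 3727012.80, rounded up to 3727013; 3,727,013 required, 3,727,013 in favor — approved.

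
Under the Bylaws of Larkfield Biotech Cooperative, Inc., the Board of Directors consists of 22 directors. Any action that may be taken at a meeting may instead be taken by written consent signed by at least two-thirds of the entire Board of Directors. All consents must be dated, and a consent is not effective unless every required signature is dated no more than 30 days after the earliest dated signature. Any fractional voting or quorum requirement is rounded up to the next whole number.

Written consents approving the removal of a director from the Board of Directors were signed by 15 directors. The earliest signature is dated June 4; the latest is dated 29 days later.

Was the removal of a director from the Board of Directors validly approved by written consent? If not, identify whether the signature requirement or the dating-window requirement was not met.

Effective — both the signature and dating-window requirements are satisfied.

Signatures required: at least two-thirds of 22 — 2/3 of 22 = 14.67, rounded up to 15, so 15 needed; 15 signed. Sufficient.
Dating window: the latest signature is 29 days after the earliest; the limit is 30 days. Within the window.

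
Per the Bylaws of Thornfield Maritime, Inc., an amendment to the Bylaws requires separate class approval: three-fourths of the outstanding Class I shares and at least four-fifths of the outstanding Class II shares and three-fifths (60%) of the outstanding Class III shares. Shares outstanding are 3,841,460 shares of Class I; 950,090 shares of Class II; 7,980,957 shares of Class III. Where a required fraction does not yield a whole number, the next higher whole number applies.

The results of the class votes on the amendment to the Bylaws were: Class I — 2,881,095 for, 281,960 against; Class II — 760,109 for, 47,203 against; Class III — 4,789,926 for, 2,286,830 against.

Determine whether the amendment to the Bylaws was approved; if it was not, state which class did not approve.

Approved — every class gave the required vote.

Class I: 3/4 of 3841460 = 2881095; 2,881,095 required, 2,881,095 in favor — approved.
Class II: 4/5 of 950090 = 760072; 760,072 required, 760,109 in favor — approved.
Class III: 3/5 of 7980957 = 4788574.20, rounded up to 4788575; 4,788,575 required, 4,789,926 in favor — approved.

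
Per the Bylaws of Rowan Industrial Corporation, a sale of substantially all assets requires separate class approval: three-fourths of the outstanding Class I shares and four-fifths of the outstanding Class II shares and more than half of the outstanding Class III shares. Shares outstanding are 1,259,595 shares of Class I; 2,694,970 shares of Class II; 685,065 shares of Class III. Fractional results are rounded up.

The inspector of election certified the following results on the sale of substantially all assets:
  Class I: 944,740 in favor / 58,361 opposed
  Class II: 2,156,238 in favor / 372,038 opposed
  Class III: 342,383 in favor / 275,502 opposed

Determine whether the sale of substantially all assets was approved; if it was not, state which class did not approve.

Not approved — the Class III shares did not give the required vote.

Class I: 3/4 of 1259595 = 944696.25, rounded up to 944697; 944,697 required, 944,740 in favor — approved.
Class II: 4/5 of 2694970 = 2155976; 2,155,976 required, 2,156,238 in favor — approved.
Class III: a majority of 685065 is 342533; 342,533 required, 342,383 in favor — not approved.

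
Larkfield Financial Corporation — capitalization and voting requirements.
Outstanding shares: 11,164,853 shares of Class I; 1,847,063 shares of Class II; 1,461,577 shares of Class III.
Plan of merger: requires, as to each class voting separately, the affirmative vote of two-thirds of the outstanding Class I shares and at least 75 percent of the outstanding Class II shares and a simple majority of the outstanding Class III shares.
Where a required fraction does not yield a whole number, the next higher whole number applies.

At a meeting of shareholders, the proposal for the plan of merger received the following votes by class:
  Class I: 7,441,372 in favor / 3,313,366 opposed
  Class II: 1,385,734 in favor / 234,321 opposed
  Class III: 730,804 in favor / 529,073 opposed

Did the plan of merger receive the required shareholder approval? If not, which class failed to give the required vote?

Class I: 2/3 of 11164853 = 7443235.33, rounded up to 7443236; 7,443,236 required, 7,441,372 in favor — not approved.
Class II: 3/4 of 1847063 = 1385297.25, rounded up to 1385298; 1,385,298 required, 1,385,734 in favor — approved.
Class III: a majority of 1461577 is 730789; 730,789 required, 730,804 in favor — approved.

Not approved — the Class I shares did not give the required vote.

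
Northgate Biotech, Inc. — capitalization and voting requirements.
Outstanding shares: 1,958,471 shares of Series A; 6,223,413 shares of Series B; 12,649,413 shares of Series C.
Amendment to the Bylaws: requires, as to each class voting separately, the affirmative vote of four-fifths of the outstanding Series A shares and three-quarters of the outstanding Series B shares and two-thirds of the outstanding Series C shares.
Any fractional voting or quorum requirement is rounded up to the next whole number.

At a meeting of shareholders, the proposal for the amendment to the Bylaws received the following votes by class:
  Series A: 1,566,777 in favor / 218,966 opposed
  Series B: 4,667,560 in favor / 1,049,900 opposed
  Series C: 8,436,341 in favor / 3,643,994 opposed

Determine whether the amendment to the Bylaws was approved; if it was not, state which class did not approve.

Approved — every class gave the required vote.

Series A: 4/5 of 1958471 = 1566776.80, rounded up to 1566777; 1,566,777 required, 1,566,777 in favor — approved.
Series B: 3/4 of 6223413 = 4667559.75, rounded up to 4667560; 4,667,560 required, 4,667,560 in favor — approved.
Series C: 2/3 of 12649413 = 8432942; 8,432,942 required, 8,436,341 in favor — approved.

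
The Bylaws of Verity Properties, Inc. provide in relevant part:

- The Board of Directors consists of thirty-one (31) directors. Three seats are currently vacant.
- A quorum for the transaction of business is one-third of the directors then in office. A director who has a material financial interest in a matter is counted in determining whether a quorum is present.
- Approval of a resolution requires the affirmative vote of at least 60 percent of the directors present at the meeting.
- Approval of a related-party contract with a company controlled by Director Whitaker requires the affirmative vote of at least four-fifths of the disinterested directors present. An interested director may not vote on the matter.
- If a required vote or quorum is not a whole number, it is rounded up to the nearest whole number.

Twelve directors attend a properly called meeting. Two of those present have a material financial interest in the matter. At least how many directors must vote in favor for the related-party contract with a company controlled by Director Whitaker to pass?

The related-party contract with a company controlled by Director Whitaker requires four-fifths of the disinterested directors present (12 − 2 = 10).
4/5 of 10 = 8.

8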